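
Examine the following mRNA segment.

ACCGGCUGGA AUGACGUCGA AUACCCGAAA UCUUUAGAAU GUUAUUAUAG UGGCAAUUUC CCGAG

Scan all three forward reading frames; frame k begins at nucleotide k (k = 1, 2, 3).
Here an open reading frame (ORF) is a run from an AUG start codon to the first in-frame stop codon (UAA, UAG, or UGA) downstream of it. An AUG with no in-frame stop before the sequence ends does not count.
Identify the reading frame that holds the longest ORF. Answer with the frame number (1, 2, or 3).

2

Frame 1: ACC GGC UGG AAU GAC GUC GAA UAC CCG AAA UCU UUA GAA UGU UAU UAU AGU GGC AAU UUC CCG — no AUG→stop ORF.
Frame 2: CCG GCU GGA AUG ACG UCG AAU ACC CGA AAU CUU UAG AAU GUU AUU AUA GUG GCA AUU UCC CGA — AUG at 11, stop UAG at 35 → 27 nt.
Frame 3: CGG CUG GAA UGA CGU CGA AUA CCC GAA AUC UUU AGA AUG UUA UUA UAG UGG CAA UUU CCC GAG — AUG at 39, stop UAG at 48 → 12 nt.
Longest ORF is 27 nt in frame 2 (positions 11–37).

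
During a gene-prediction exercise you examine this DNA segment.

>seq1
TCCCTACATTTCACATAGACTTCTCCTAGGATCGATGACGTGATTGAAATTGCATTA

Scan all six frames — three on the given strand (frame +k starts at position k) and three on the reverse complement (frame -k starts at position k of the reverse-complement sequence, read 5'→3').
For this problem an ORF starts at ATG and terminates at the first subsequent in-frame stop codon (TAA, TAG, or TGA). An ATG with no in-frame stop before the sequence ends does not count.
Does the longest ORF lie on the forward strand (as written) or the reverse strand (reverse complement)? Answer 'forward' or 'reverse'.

reverse

Reverse complement (5'→3'): TAATGCAATTTCAATCACGTCATCGATCCTAGGAGAAGTCTATGTGAAATGTAGGGA
Frame +1: TCC CTA CAT TTC ACA TAG ACT TCT CCT AGG ATC GAT GAC GTG ATT GAA ATT GCA TTA — no ATG→stop ORF.
Frame +2: CCC TAC ATT TCA CAT AGA CTT CTC CTA GGA TCG ATG ACG TGA TTG AAA TTG CAT — ATG at 35, stop TGA at 41 → 9 nt.
Frame +3: CCT ACA TTT CAC ATA GAC TTC TCC TAG GAT CGA TGA CGT GAT TGA AAT TGC ATT — no ATG→stop ORF.
Frame -1: TAA TGC AAT TTC AAT CAC GTC ATC GAT CCT AGG AGA AGT CTA TGT GAA ATG TAG GGA — ATG at 49, stop TAG at 52 → 6 nt.
Frame -2: AAT GCA ATT TCA ATC ACG TCA TCG ATC CTA GGA GAA GTC TAT GTG AAA TGT AGG — no ATG→stop ORF.
Frame -3: ATG CAA TTT CAA TCA CGT CAT CGA TCC TAG GAG AAG TCT ATG TGA AAT GTA GGG — ATG at 3, stop TAG at 30 → 30 nt; ATG at 42, stop TGA at 45 → 6 nt.
Forward-strand max 9 nt; reverse-strand max 30 nt. The reverse strand has the longer ORF.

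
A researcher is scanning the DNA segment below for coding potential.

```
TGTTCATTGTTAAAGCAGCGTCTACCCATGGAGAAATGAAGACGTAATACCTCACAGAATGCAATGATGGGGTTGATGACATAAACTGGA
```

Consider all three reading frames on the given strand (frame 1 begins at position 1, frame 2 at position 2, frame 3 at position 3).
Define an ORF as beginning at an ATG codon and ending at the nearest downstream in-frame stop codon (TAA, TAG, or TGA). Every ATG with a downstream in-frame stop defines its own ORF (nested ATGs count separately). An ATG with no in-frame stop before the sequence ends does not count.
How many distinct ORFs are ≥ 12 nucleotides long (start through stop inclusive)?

4

Frame 1: TGT TCA TTG TTA AAG CAG CGT CTA CCC ATG GAG AAA TGA AGA CGT AAT ACC TCA CAG AAT GCA ATG ATG GGG TTG ATG ACA TAA ACT GGA — ATG at 28, stop TGA at 37 → 12 nt; ATG at 64, stop TAA at 82 → 21 nt; ATG at 67, stop TAA at 82 → 18 nt; ATG at 76, stop TAA at 82 → 9 nt.
Frame 2: GTT CAT TGT TAA AGC AGC GTC TAC CCA TGG AGA AAT GAA GAC GTA ATA CCT CAC AGA ATG CAA TGA TGG GGT TGA TGA CAT AAA CTG — ATG at 59, stop TGA at 65 → 9 nt.
Frame 3: TTC ATT GTT AAA GCA GCG TCT ACC CAT GGA GAA ATG AAG ACG TAA TAC CTC ACA GAA TGC AAT GAT GGG GTT GAT GAC ATA AAC TGG — ATG at 36, stop TAA at 45 → 12 nt.
ORFs ≥ 12 nucleotides: frame 1 28–39 (12 nucleotides), frame 1 64–84 (21 nucleotides), frame 1 67–84 (18 nucleotides), frame 3 36–47 (12 nucleotides). Count = 4.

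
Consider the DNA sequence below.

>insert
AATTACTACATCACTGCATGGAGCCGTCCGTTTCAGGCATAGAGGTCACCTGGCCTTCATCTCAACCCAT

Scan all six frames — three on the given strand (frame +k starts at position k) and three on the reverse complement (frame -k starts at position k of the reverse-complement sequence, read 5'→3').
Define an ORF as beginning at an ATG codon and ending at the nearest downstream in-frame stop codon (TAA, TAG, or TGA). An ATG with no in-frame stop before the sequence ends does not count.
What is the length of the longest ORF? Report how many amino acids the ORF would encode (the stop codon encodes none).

Reverse complement (5'→3'): ATGGGTTGAGATGAAGGCCAGGTGACCTCTATGCCTGAAACGGACGGCTCCATGCAGTGATGTAGTAATT
Frame +1: AAT TAC TAC ATC ACT GCA TGG AGC CGT CCG TTT CAG GCA TAG AGG TCA CCT GGC CTT CAT CTC AAC CCA — no ATG→stop ORF.
Frame +2: ATT ACT ACA TCA CTG CAT GGA GCC GTC CGT TTC AGG CAT AGA GGT CAC CTG GCC TTC ATC TCA ACC CAT — no ATG→stop ORF.
Frame +3: TTA CTA CAT CAC TGC ATG GAG CCG TCC GTT TCA GGC ATA GAG GTC ACC TGG CCT TCA TCT CAA CCC — no ATG→stop ORF.
Frame -1: ATG GGT TGA GAT GAA GGC CAG GTG ACC TCT ATG CCT GAA ACG GAC GGC TCC ATG CAG TGA TGT AGT AAT — ATG at 1, stop TGA at 7 → 9 nt; ATG at 31, stop TGA at 58 → 30 nt; ATG at 52, stop TGA at 58 → 9 nt.
Frame -2: TGG GTT GAG ATG AAG GCC AGG TGA CCT CTA TGC CTG AAA CGG ACG GCT CCA TGC AGT GAT GTA GTA ATT — ATG at 11, stop TGA at 23 → 15 nt.
Frame -3: GGG TTG AGA TGA AGG CCA GGT GAC CTC TAT GCC TGA AAC GGA CGG CTC CAT GCA GTG ATG TAG TAA — ATG at 60, stop TAG at 63 → 6 nt.
Longest: frame -1, positions 31–60, 30 nt = 10 codons = 9 aa. → 9 amino acids.

9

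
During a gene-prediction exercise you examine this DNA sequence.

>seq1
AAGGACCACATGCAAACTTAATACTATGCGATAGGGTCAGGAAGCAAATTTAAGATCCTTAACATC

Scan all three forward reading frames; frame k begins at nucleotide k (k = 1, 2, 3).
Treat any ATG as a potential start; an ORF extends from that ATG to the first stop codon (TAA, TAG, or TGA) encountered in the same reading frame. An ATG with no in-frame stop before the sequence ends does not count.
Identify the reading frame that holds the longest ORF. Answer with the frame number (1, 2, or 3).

1

Frame 1: AAG GAC CAC ATG CAA ACT TAA TAC TAT GCG ATA GGG TCA GGA AGC AAA TTT AAG ATC CTT AAC ATC — ATG at 10, stop TAA at 19 → 12 nt.
Frame 2: AGG ACC ACA TGC AAA CTT AAT ACT ATG CGA TAG GGT CAG GAA GCA AAT TTA AGA TCC TTA ACA — ATG at 26, stop TAG at 32 → 9 nt.
Frame 3: GGA CCA CAT GCA AAC TTA ATA CTA TGC GAT AGG GTC AGG AAG CAA ATT TAA GAT CCT TAA CAT — no ATG→stop ORF.
Longest ORF is 12 nt in frame 1 (positions 10–21).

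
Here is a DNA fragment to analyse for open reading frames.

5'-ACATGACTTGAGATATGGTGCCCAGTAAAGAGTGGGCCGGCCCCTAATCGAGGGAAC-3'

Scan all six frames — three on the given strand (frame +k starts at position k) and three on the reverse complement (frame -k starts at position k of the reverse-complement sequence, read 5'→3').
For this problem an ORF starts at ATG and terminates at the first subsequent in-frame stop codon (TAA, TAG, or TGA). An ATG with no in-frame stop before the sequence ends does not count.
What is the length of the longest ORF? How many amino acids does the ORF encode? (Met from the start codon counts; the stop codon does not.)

10

Reverse complement (5'→3'): GTTCCCTCGATTAGGGGCCGGCCCACTCTTTACTGGGCACCATATCTCAAGTCATGT
Frame +1: ACA TGA CTT GAG ATA TGG TGC CCA GTA AAG AGT GGG CCG GCC CCT AAT CGA GGG AAC — no ATG→stop ORF.
Frame +2: CAT GAC TTG AGA TAT GGT GCC CAG TAA AGA GTG GGC CGG CCC CTA ATC GAG GGA — no ATG→stop ORF.
Frame +3: ATG ACT TGA GAT ATG GTG CCC AGT AAA GAG TGG GCC GGC CCC TAA TCG AGG GAA — ATG at 3, stop TGA at 9 → 9 nt; ATG at 15, stop TAA at 45 → 33 nt.
Frame -1: GTT CCC TCG ATT AGG GGC CGG CCC ACT CTT TAC TGG GCA CCA TAT CTC AAG TCA TGT — no ATG→stop ORF.
Frame -2: TTC CCT CGA TTA GGG GCC GGC CCA CTC TTT ACT GGG CAC CAT ATC TCA AGT CAT — no ATG→stop ORF.
Frame -3: TCC CTC GAT TAG GGG CCG GCC CAC TCT TTA CTG GGC ACC ATA TCT CAA GTC ATG — no ATG→stop ORF.
Longest: frame +3, positions 15–47, 33 nt = 11 codons = 10 aa. → 10 amino acids.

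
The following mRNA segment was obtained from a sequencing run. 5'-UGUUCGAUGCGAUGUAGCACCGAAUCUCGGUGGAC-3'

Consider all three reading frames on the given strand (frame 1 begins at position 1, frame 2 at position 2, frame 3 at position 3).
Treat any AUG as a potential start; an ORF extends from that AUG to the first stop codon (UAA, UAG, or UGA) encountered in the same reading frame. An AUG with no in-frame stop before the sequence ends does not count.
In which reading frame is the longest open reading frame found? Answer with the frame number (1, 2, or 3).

Frame 1: UGU UCG AUG CGA UGU AGC ACC GAA UCU CGG UGG — no AUG→stop ORF.
Frame 2: GUU CGA UGC GAU GUA GCA CCG AAU CUC GGU GGA — no AUG→stop ORF.
Frame 3: UUC GAU GCG AUG UAG CAC CGA AUC UCG GUG GAC — AUG at 12, stop UAG at 15 → 6 nt.
Longest ORF is 6 nt in frame 3 (positions 12–17).

3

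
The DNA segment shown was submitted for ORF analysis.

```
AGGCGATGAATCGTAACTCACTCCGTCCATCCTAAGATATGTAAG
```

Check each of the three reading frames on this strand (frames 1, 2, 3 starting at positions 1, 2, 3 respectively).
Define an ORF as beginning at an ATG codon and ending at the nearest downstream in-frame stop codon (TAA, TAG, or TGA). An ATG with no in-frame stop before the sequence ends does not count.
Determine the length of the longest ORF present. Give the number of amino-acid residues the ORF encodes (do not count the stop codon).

9

Frame 1: AGG CGA TGA ATC GTA ACT CAC TCC GTC CAT CCT AAG ATA TGT AAG — no ATG→stop ORF.
Frame 2: GGC GAT GAA TCG TAA CTC ACT CCG TCC ATC CTA AGA TAT GTA — no ATG→stop ORF.
Frame 3: GCG ATG AAT CGT AAC TCA CTC CGT CCA TCC TAA GAT ATG TAA — ATG at 6, stop TAA at 33 → 30 nt; ATG at 39, stop TAA at 42 → 6 nt.
Longest: frame 3, positions 6–35, 30 nt = 10 codons = 9 aa. → 9 amino acids.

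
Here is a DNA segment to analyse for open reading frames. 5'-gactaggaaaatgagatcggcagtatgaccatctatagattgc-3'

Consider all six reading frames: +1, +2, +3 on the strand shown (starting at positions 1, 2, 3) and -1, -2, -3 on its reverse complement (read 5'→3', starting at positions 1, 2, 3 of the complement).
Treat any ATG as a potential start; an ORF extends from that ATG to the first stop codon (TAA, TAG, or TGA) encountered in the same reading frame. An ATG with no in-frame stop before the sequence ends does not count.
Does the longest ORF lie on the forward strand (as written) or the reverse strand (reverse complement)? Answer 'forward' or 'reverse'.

reverse

Reverse complement (5'→3'): GCAATCTATAGATGGTCATACTGCCGATCTCATTTTCCTAGTC
Frame +1: GAC TAG GAA AAT GAG ATC GGC AGT ATG ACC ATC TAT AGA TTG — no ATG→stop ORF.
Frame +2: ACT AGG AAA ATG AGA TCG GCA GTA TGA CCA TCT ATA GAT TGC — ATG at 11, stop TGA at 26 → 18 nt.
Frame +3: CTA GGA AAA TGA GAT CGG CAG TAT GAC CAT CTA TAG ATT — no ATG→stop ORF.
Frame -1: GCA ATC TAT AGA TGG TCA TAC TGC CGA TCT CAT TTT CCT AGT — no ATG→stop ORF.
Frame -2: CAA TCT ATA GAT GGT CAT ACT GCC GAT CTC ATT TTC CTA GTC — no ATG→stop ORF.
Frame -3: AAT CTA TAG ATG GTC ATA CTG CCG ATC TCA TTT TCC TAG — ATG at 12, stop TAG at 39 → 30 nt.
Forward-strand max 18 nt; reverse-strand max 30 nt. The reverse strand has the longer ORF.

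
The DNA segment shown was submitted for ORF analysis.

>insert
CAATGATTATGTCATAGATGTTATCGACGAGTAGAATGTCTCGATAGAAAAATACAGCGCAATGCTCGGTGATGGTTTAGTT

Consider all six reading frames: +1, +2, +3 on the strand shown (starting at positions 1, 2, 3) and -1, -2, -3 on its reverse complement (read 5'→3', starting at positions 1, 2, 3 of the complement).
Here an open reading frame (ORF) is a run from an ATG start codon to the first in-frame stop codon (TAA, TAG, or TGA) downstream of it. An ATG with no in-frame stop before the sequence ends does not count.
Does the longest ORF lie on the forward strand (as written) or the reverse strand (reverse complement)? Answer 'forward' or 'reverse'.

Reverse complement (5'→3'): AACTAAACCATCACCGAGCATTGCGCTGTATTTTTCTATCGAGACATTCTACTCGTCGATAACATCTATGACATAATCATTG
Frame +1: CAA TGA TTA TGT CAT AGA TGT TAT CGA CGA GTA GAA TGT CTC GAT AGA AAA ATA CAG CGC AAT GCT CGG TGA TGG TTT AGT — no ATG→stop ORF.
Frame +2: AAT GAT TAT GTC ATA GAT GTT ATC GAC GAG TAG AAT GTC TCG ATA GAA AAA TAC AGC GCA ATG CTC GGT GAT GGT TTA GTT — no ATG→stop ORF.
Frame +3: ATG ATT ATG TCA TAG ATG TTA TCG ACG AGT AGA ATG TCT CGA TAG AAA AAT ACA GCG CAA TGC TCG GTG ATG GTT TAG — ATG at 3, stop TAG at 15 → 15 nt; ATG at 9, stop TAG at 15 → 9 nt; ATG at 18, stop TAG at 45 → 30 nt; ATG at 36, stop TAG at 45 → 12 nt; ATG at 72, stop TAG at 78 → 9 nt.
Frame -1: AAC TAA ACC ATC ACC GAG CAT TGC GCT GTA TTT TTC TAT CGA GAC ATT CTA CTC GTC GAT AAC ATC TAT GAC ATA ATC ATT — no ATG→stop ORF.
Frame -2: ACT AAA CCA TCA CCG AGC ATT GCG CTG TAT TTT TCT ATC GAG ACA TTC TAC TCG TCG ATA ACA TCT ATG ACA TAA TCA TTG — ATG at 68, stop TAA at 74 → 9 nt.
Frame -3: CTA AAC CAT CAC CGA GCA TTG CGC TGT ATT TTT CTA TCG AGA CAT TCT ACT CGT CGA TAA CAT CTA TGA CAT AAT CAT — no ATG→stop ORF.
Forward-strand max 30 nt; reverse-strand max 9 nt. The forward strand has the longer ORF.

forward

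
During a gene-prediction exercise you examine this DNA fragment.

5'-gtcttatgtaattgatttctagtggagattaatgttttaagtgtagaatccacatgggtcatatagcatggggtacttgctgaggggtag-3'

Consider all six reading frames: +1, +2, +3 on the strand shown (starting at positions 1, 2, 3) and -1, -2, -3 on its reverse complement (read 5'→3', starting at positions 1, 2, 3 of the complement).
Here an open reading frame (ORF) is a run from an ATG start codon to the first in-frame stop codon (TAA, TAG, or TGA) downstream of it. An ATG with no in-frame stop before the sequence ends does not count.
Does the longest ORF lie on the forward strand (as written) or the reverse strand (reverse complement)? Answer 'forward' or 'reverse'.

reverse

Reverse complement (5'→3'): CTACCCCTCAGCAAGTACCCCATGCTATATGACCCATGTGGATTCTACACTTAAAACATTAATCTCCACTAGAAATCAATTACATAAGAC
Frame +1: GTC TTA TGT AAT TGA TTT CTA GTG GAG ATT AAT GTT TTA AGT GTA GAA TCC ACA TGG GTC ATA TAG CAT GGG GTA CTT GCT GAG GGG TAG — no ATG→stop ORF.
Frame +2: TCT TAT GTA ATT GAT TTC TAG TGG AGA TTA ATG TTT TAA GTG TAG AAT CCA CAT GGG TCA TAT AGC ATG GGG TAC TTG CTG AGG GGT — ATG at 32, stop TAA at 38 → 9 nt.
Frame +3: CTT ATG TAA TTG ATT TCT AGT GGA GAT TAA TGT TTT AAG TGT AGA ATC CAC ATG GGT CAT ATA GCA TGG GGT ACT TGC TGA GGG GTA — ATG at 6, stop TAA at 9 → 6 nt; ATG at 54, stop TGA at 81 → 30 nt.
Frame -1: CTA CCC CTC AGC AAG TAC CCC ATG CTA TAT GAC CCA TGT GGA TTC TAC ACT TAA AAC ATT AAT CTC CAC TAG AAA TCA ATT ACA TAA GAC — ATG at 22, stop TAA at 52 → 33 nt.
Frame -2: TAC CCC TCA GCA AGT ACC CCA TGC TAT ATG ACC CAT GTG GAT TCT ACA CTT AAA ACA TTA ATC TCC ACT AGA AAT CAA TTA CAT AAG — no ATG→stop ORF.
Frame -3: ACC CCT CAG CAA GTA CCC CAT GCT ATA TGA CCC ATG TGG ATT CTA CAC TTA AAA CAT TAA TCT CCA CTA GAA ATC AAT TAC ATA AGA — ATG at 36, stop TAA at 60 → 27 nt.
Forward-strand max 30 nt; reverse-strand max 33 nt. The reverse strand has the longer ORF.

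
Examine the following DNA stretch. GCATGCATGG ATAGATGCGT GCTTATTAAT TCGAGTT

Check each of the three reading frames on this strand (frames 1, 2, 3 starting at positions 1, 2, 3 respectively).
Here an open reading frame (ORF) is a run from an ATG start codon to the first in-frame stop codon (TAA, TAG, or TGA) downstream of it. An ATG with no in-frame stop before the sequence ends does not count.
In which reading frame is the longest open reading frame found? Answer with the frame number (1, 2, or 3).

3

Frame 1: GCA TGC ATG GAT AGA TGC GTG CTT ATT AAT TCG AGT — no ATG→stop ORF.
Frame 2: CAT GCA TGG ATA GAT GCG TGC TTA TTA ATT CGA GTT — no ATG→stop ORF.
Frame 3: ATG CAT GGA TAG ATG CGT GCT TAT TAA TTC GAG — ATG at 3, stop TAG at 12 → 12 nt; ATG at 15, stop TAA at 27 → 15 nt.
Longest ORF is 15 nt in frame 3 (positions 15–29).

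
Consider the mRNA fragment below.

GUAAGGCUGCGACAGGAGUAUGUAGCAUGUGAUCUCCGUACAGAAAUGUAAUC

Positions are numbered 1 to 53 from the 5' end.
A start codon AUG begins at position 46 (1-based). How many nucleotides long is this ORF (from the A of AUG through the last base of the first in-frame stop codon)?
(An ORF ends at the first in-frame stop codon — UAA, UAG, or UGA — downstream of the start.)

6

Codons from position 46: AUG (46–48), UAA (49–51).
UAA is the first in-frame stop; ORF spans 46–51, 6 nucleotides.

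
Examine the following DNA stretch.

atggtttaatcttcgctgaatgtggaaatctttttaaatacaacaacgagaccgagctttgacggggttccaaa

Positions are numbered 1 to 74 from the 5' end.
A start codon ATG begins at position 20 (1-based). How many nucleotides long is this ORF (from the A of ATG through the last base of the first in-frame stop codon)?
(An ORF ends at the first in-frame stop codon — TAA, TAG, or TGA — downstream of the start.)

Codons from position 20: ATG (20–22), TGG (23–25), AAA (26–28), TCT (29–31), TTT (32–34), TAA (35–37).
TAA is the first in-frame stop; ORF spans 20–37, 18 nucleotides.

18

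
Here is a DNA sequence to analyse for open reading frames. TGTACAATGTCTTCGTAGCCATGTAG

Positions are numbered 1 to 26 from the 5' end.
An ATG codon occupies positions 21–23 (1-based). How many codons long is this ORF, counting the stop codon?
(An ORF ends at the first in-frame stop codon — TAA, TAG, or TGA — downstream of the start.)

2

Codons from position 21: ATG (21–23), TAG (24–26).
TAG is the first in-frame stop; that's 2 codons including the stop.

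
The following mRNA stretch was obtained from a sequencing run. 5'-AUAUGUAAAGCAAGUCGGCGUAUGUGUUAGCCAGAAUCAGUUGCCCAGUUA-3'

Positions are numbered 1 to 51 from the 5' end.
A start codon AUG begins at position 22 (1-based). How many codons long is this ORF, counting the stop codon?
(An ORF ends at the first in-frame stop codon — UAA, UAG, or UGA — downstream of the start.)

Codons from position 22: AUG (22–24), UGU (25–27), UAG (28–30).
UAG is the first in-frame stop; that's 3 codons including the stop.

3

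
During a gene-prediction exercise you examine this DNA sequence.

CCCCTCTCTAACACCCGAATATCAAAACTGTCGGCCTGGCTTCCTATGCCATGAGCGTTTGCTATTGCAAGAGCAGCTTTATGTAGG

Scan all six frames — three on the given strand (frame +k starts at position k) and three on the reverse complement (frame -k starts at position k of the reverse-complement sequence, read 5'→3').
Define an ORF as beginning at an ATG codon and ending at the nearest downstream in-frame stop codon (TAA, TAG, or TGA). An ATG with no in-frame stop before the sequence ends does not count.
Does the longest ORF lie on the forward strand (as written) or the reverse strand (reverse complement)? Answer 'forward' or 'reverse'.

forward

Reverse complement (5'→3'): CCTACATAAAGCTGCTCTTGCAATAGCAAACGCTCATGGCATAGGAAGCCAGGCCGACAGTTTTGATATTCGGGTGTTAGAGAGGGG
Frame +1: CCC CTC TCT AAC ACC CGA ATA TCA AAA CTG TCG GCC TGG CTT CCT ATG CCA TGA GCG TTT GCT ATT GCA AGA GCA GCT TTA TGT AGG — ATG at 46, stop TGA at 52 → 9 nt.
Frame +2: CCC TCT CTA ACA CCC GAA TAT CAA AAC TGT CGG CCT GGC TTC CTA TGC CAT GAG CGT TTG CTA TTG CAA GAG CAG CTT TAT GTA — no ATG→stop ORF.
Frame +3: CCT CTC TAA CAC CCG AAT ATC AAA ACT GTC GGC CTG GCT TCC TAT GCC ATG AGC GTT TGC TAT TGC AAG AGC AGC TTT ATG TAG — ATG at 51, stop TAG at 84 → 36 nt; ATG at 81, stop TAG at 84 → 6 nt.
Frame -1: CCT ACA TAA AGC TGC TCT TGC AAT AGC AAA CGC TCA TGG CAT AGG AAG CCA GGC CGA CAG TTT TGA TAT TCG GGT GTT AGA GAG GGG — no ATG→stop ORF.
Frame -2: CTA CAT AAA GCT GCT CTT GCA ATA GCA AAC GCT CAT GGC ATA GGA AGC CAG GCC GAC AGT TTT GAT ATT CGG GTG TTA GAG AGG — no ATG→stop ORF.
Frame -3: TAC ATA AAG CTG CTC TTG CAA TAG CAA ACG CTC ATG GCA TAG GAA GCC AGG CCG ACA GTT TTG ATA TTC GGG TGT TAG AGA GGG — ATG at 36, stop TAG at 42 → 9 nt.
Forward-strand max 36 nt; reverse-strand max 9 nt. The forward strand has the longer ORF.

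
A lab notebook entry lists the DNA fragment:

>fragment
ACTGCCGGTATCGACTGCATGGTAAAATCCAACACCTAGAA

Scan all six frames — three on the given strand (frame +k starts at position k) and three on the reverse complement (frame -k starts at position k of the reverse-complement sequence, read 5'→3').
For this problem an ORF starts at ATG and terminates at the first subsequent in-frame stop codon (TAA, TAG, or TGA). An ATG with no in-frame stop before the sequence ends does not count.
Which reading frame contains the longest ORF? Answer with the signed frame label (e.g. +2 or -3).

+1

Reverse complement (5'→3'): TTCTAGGTGTTGGATTTTACCATGCAGTCGATACCGGCAGT
Frame +1: ACT GCC GGT ATC GAC TGC ATG GTA AAA TCC AAC ACC TAG — ATG at 19, stop TAG at 37 → 21 nt.
Frame +2: CTG CCG GTA TCG ACT GCA TGG TAA AAT CCA ACA CCT AGA — no ATG→stop ORF.
Frame +3: TGC CGG TAT CGA CTG CAT GGT AAA ATC CAA CAC CTA GAA — no ATG→stop ORF.
Frame -1: TTC TAG GTG TTG GAT TTT ACC ATG CAG TCG ATA CCG GCA — no ATG→stop ORF.
Frame -2: TCT AGG TGT TGG ATT TTA CCA TGC AGT CGA TAC CGG CAG — no ATG→stop ORF.
Frame -3: CTA GGT GTT GGA TTT TAC CAT GCA GTC GAT ACC GGC AGT — no ATG→stop ORF.
Longest ORF is 21 nt in frame +1 (positions 19–39).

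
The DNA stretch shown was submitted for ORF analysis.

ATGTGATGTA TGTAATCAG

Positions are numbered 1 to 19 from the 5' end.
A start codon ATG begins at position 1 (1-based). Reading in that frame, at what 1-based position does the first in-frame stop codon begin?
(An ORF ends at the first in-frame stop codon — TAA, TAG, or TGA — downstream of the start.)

4

Codons from position 1: ATG (1–3), TGA (4–6).
TGA is a stop codon; it begins at position 4.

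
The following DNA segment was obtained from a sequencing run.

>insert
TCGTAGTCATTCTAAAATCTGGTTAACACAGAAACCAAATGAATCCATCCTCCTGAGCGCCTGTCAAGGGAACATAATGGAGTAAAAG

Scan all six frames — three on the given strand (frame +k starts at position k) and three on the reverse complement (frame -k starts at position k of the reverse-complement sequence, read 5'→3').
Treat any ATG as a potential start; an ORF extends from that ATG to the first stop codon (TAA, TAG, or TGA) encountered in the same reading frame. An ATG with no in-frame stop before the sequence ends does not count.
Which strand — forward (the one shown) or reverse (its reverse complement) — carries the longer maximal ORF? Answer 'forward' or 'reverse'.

reverse

Reverse complement (5'→3'): CTTTTACTCCATTATGTTCCCTTGACAGGCGCTCAGGAGGATGGATTCATTTGGTTTCTGTGTTAACCAGATTTTAGAATGACTACGA
Frame +1: TCG TAG TCA TTC TAA AAT CTG GTT AAC ACA GAA ACC AAA TGA ATC CAT CCT CCT GAG CGC CTG TCA AGG GAA CAT AAT GGA GTA AAA — no ATG→stop ORF.
Frame +2: CGT AGT CAT TCT AAA ATC TGG TTA ACA CAG AAA CCA AAT GAA TCC ATC CTC CTG AGC GCC TGT CAA GGG AAC ATA ATG GAG TAA AAG — ATG at 77, stop TAA at 83 → 9 nt.
Frame +3: GTA GTC ATT CTA AAA TCT GGT TAA CAC AGA AAC CAA ATG AAT CCA TCC TCC TGA GCG CCT GTC AAG GGA ACA TAA TGG AGT AAA — ATG at 39, stop TGA at 54 → 18 nt.
Frame -1: CTT TTA CTC CAT TAT GTT CCC TTG ACA GGC GCT CAG GAG GAT GGA TTC ATT TGG TTT CTG TGT TAA CCA GAT TTT AGA ATG ACT ACG — no ATG→stop ORF.
Frame -2: TTT TAC TCC ATT ATG TTC CCT TGA CAG GCG CTC AGG AGG ATG GAT TCA TTT GGT TTC TGT GTT AAC CAG ATT TTA GAA TGA CTA CGA — ATG at 14, stop TGA at 23 → 12 nt; ATG at 41, stop TGA at 80 → 42 nt.
Frame -3: TTT ACT CCA TTA TGT TCC CTT GAC AGG CGC TCA GGA GGA TGG ATT CAT TTG GTT TCT GTG TTA ACC AGA TTT TAG AAT GAC TAC — no ATG→stop ORF.
Forward-strand max 18 nt; reverse-strand max 42 nt. The reverse strand has the longer ORF.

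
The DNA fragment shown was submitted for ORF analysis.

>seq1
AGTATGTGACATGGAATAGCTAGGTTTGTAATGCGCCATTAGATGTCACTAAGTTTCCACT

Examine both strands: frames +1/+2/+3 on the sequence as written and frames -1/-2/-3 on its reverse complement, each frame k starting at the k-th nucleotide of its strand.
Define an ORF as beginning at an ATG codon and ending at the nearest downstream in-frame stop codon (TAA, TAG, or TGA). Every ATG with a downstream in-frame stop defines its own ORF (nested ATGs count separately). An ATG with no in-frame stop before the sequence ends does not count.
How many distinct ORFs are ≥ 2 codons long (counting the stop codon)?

3

Reverse complement (5'→3'): AGTGGAAACTTAGTGACATCTAATGGCGCATTACAAACCTAGCTATTCCATGTCACATACT
Frame +1: AGT ATG TGA CAT GGA ATA GCT AGG TTT GTA ATG CGC CAT TAG ATG TCA CTA AGT TTC CAC — ATG at 4, stop TGA at 7 → 6 nt; ATG at 31, stop TAG at 40 → 12 nt.
Frame +2: GTA TGT GAC ATG GAA TAG CTA GGT TTG TAA TGC GCC ATT AGA TGT CAC TAA GTT TCC ACT — ATG at 11, stop TAG at 17 → 9 nt.
Frame +3: TAT GTG ACA TGG AAT AGC TAG GTT TGT AAT GCG CCA TTA GAT GTC ACT AAG TTT CCA — no ATG→stop ORF.
Frame -1: AGT GGA AAC TTA GTG ACA TCT AAT GGC GCA TTA CAA ACC TAG CTA TTC CAT GTC ACA TAC — no ATG→stop ORF.
Frame -2: GTG GAA ACT TAG TGA CAT CTA ATG GCG CAT TAC AAA CCT AGC TAT TCC ATG TCA CAT ACT — no ATG→stop ORF.
Frame -3: TGG AAA CTT AGT GAC ATC TAA TGG CGC ATT ACA AAC CTA GCT ATT CCA TGT CAC ATA — no ATG→stop ORF.
ORFs ≥ 2 codons: frame +1 4–9 (2 codons), frame +1 31–42 (4 codons), frame +2 11–19 (3 codons). Count = 3.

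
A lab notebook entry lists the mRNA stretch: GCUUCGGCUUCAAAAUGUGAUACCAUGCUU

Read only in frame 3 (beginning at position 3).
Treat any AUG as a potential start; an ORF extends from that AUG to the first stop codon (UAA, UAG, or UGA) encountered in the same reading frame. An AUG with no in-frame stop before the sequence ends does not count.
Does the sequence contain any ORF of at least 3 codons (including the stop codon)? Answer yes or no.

no

Frame 3: UUC GGC UUC AAA AUG UGA UAC CAU GCU — AUG at 15, stop UGA at 18 → 6 nt.
Largest ORF found is 2 codons < 3, so no.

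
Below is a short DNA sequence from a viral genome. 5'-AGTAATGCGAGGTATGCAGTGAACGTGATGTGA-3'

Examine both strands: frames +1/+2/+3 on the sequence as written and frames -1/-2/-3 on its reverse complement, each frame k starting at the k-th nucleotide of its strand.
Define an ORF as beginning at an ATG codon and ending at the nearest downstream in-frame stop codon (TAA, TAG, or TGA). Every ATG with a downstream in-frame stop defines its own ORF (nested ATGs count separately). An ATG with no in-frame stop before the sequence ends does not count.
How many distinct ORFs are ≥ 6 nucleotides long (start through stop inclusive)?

Reverse complement (5'→3'): TCACATCACGTTCACTGCATACCTCGCATTACT
Frame +1: AGT AAT GCG AGG TAT GCA GTG AAC GTG ATG TGA — ATG at 28, stop TGA at 31 → 6 nt.
Frame +2: GTA ATG CGA GGT ATG CAG TGA ACG TGA TGT — ATG at 5, stop TGA at 20 → 18 nt; ATG at 14, stop TGA at 20 → 9 nt.
Frame +3: TAA TGC GAG GTA TGC AGT GAA CGT GAT GTG — no ATG→stop ORF.
Frame -1: TCA CAT CAC GTT CAC TGC ATA CCT CGC ATT ACT — no ATG→stop ORF.
Frame -2: CAC ATC ACG TTC ACT GCA TAC CTC GCA TTA — no ATG→stop ORF.
Frame -3: ACA TCA CGT TCA CTG CAT ACC TCG CAT TAC — no ATG→stop ORF.
ORFs ≥ 6 nucleotides: frame +1 28–33 (6 nucleotides), frame +2 5–22 (18 nucleotides), frame +2 14–22 (9 nucleotides). Count = 3.

3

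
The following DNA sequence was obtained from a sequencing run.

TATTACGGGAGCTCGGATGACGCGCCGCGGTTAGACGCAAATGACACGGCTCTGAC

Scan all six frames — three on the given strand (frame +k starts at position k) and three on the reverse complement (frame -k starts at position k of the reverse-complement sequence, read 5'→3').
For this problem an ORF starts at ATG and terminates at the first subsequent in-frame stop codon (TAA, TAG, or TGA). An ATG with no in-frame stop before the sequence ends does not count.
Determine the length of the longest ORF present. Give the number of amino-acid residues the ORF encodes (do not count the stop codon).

Reverse complement (5'→3'): GTCAGAGCCGTGTCATTTGCGTCTAACCGCGGCGCGTCATCCGAGCTCCCGTAATA
Frame +1: TAT TAC GGG AGC TCG GAT GAC GCG CCG CGG TTA GAC GCA AAT GAC ACG GCT CTG — no ATG→stop ORF.
Frame +2: ATT ACG GGA GCT CGG ATG ACG CGC CGC GGT TAG ACG CAA ATG ACA CGG CTC TGA — ATG at 17, stop TAG at 32 → 18 nt; ATG at 41, stop TGA at 53 → 15 nt.
Frame +3: TTA CGG GAG CTC GGA TGA CGC GCC GCG GTT AGA CGC AAA TGA CAC GGC TCT GAC — no ATG→stop ORF.
Frame -1: GTC AGA GCC GTG TCA TTT GCG TCT AAC CGC GGC GCG TCA TCC GAG CTC CCG TAA — no ATG→stop ORF.
Frame -2: TCA GAG CCG TGT CAT TTG CGT CTA ACC GCG GCG CGT CAT CCG AGC TCC CGT AAT — no ATG→stop ORF.
Frame -3: CAG AGC CGT GTC ATT TGC GTC TAA CCG CGG CGC GTC ATC CGA GCT CCC GTA ATA — no ATG→stop ORF.
Longest: frame +2, positions 17–34, 18 nt = 6 codons = 5 aa. → 5 amino acids.

5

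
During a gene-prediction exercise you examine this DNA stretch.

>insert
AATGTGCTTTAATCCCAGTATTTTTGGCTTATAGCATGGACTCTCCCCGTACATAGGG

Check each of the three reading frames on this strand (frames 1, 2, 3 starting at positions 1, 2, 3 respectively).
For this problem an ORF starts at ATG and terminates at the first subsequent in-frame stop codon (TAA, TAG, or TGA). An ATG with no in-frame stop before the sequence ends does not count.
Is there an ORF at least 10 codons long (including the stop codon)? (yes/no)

Frame 1: AAT GTG CTT TAA TCC CAG TAT TTT TGG CTT ATA GCA TGG ACT CTC CCC GTA CAT AGG — no ATG→stop ORF.
Frame 2: ATG TGC TTT AAT CCC AGT ATT TTT GGC TTA TAG CAT GGA CTC TCC CCG TAC ATA GGG — ATG at 2, stop TAG at 32 → 33 nt.
Frame 3: TGT GCT TTA ATC CCA GTA TTT TTG GCT TAT AGC ATG GAC TCT CCC CGT ACA TAG — ATG at 36, stop TAG at 54 → 21 nt.
Frame 2 has an ORF of 11 codons (positions 2–34) ≥ 10, so yes.

yes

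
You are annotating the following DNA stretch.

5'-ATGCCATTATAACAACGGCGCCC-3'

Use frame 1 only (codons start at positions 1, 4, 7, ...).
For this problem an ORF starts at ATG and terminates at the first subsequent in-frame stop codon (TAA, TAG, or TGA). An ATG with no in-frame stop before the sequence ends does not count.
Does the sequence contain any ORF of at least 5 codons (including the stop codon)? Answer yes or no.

Frame 1: ATG CCA TTA TAA CAA CGG CGC — ATG at 1, stop TAA at 10 → 12 nt.
Largest ORF found is 4 codons < 5, so no.

no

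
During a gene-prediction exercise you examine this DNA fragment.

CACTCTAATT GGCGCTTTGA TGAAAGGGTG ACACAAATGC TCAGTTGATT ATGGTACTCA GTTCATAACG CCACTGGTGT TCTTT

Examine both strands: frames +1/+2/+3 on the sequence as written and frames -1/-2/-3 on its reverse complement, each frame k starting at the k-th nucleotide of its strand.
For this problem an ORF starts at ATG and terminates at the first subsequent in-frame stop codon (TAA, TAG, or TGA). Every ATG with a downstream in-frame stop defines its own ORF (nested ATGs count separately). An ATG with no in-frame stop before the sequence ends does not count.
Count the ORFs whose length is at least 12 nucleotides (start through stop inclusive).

Reverse complement (5'→3'): AAAGAACACCAGTGGCGTTATGAACTGAGTACCATAATCAACTGAGCATTTGTGTCACCCTTTCATCAAAGCGCCAATTAGAGTG
Frame +1: CAC TCT AAT TGG CGC TTT GAT GAA AGG GTG ACA CAA ATG CTC AGT TGA TTA TGG TAC TCA GTT CAT AAC GCC ACT GGT GTT CTT — ATG at 37, stop TGA at 46 → 12 nt.
Frame +2: ACT CTA ATT GGC GCT TTG ATG AAA GGG TGA CAC AAA TGC TCA GTT GAT TAT GGT ACT CAG TTC ATA ACG CCA CTG GTG TTC TTT — ATG at 20, stop TGA at 29 → 12 nt.
Frame +3: CTC TAA TTG GCG CTT TGA TGA AAG GGT GAC ACA AAT GCT CAG TTG ATT ATG GTA CTC AGT TCA TAA CGC CAC TGG TGT TCT — ATG at 51, stop TAA at 66 → 18 nt.
Frame -1: AAA GAA CAC CAG TGG CGT TAT GAA CTG AGT ACC ATA ATC AAC TGA GCA TTT GTG TCA CCC TTT CAT CAA AGC GCC AAT TAG AGT — no ATG→stop ORF.
Frame -2: AAG AAC ACC AGT GGC GTT ATG AAC TGA GTA CCA TAA TCA ACT GAG CAT TTG TGT CAC CCT TTC ATC AAA GCG CCA ATT AGA GTG — ATG at 20, stop TGA at 26 → 9 nt.
Frame -3: AGA ACA CCA GTG GCG TTA TGA ACT GAG TAC CAT AAT CAA CTG AGC ATT TGT GTC ACC CTT TCA TCA AAG CGC CAA TTA GAG — no ATG→stop ORF.
ORFs ≥ 12 nucleotides: frame +1 37–48 (12 nucleotides), frame +2 20–31 (12 nucleotides), frame +3 51–68 (18 nucleotides). Count = 3.

3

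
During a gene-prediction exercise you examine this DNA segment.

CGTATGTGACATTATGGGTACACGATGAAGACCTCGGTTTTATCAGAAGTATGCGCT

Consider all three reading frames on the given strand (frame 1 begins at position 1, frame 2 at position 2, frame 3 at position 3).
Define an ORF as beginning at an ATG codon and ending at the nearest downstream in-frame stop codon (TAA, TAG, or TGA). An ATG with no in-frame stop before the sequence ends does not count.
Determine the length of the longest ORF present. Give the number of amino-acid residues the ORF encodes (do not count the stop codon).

Frame 1: CGT ATG TGA CAT TAT GGG TAC ACG ATG AAG ACC TCG GTT TTA TCA GAA GTA TGC GCT — ATG at 4, stop TGA at 7 → 6 nt.
Frame 2: GTA TGT GAC ATT ATG GGT ACA CGA TGA AGA CCT CGG TTT TAT CAG AAG TAT GCG — ATG at 14, stop TGA at 26 → 15 nt.
Frame 3: TAT GTG ACA TTA TGG GTA CAC GAT GAA GAC CTC GGT TTT ATC AGA AGT ATG CGC — no ATG→stop ORF.
Longest: frame 2, positions 14–28, 15 nt = 5 codons = 4 aa. → 4 amino acids.

4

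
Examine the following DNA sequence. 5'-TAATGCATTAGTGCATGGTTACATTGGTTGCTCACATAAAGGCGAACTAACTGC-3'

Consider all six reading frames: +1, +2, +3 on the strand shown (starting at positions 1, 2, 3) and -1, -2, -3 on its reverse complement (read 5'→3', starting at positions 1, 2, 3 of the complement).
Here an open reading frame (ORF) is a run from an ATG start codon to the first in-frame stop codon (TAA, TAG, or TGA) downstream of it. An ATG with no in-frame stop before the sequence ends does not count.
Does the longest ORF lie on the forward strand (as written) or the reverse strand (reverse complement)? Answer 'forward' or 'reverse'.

Reverse complement (5'→3'): GCAGTTAGTTCGCCTTTATGTGAGCAACCAATGTAACCATGCACTAATGCATTA
Frame +1: TAA TGC ATT AGT GCA TGG TTA CAT TGG TTG CTC ACA TAA AGG CGA ACT AAC TGC — no ATG→stop ORF.
Frame +2: AAT GCA TTA GTG CAT GGT TAC ATT GGT TGC TCA CAT AAA GGC GAA CTA ACT — no ATG→stop ORF.
Frame +3: ATG CAT TAG TGC ATG GTT ACA TTG GTT GCT CAC ATA AAG GCG AAC TAA CTG — ATG at 3, stop TAG at 9 → 9 nt; ATG at 15, stop TAA at 48 → 36 nt.
Frame -1: GCA GTT AGT TCG CCT TTA TGT GAG CAA CCA ATG TAA CCA TGC ACT AAT GCA TTA — ATG at 31, stop TAA at 34 → 6 nt.
Frame -2: CAG TTA GTT CGC CTT TAT GTG AGC AAC CAA TGT AAC CAT GCA CTA ATG CAT — no ATG→stop ORF.
Frame -3: AGT TAG TTC GCC TTT ATG TGA GCA ACC AAT GTA ACC ATG CAC TAA TGC ATT — ATG at 18, stop TGA at 21 → 6 nt; ATG at 39, stop TAA at 45 → 9 nt.
Forward-strand max 36 nt; reverse-strand max 9 nt. The forward strand has the longer ORF.

forward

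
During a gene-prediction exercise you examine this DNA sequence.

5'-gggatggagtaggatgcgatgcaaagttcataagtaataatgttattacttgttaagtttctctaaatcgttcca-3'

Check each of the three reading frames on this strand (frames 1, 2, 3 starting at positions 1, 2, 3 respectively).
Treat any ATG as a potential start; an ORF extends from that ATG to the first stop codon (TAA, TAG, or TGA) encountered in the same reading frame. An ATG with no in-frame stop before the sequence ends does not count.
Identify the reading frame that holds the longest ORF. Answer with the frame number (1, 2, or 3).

Frame 1: GGG ATG GAG TAG GAT GCG ATG CAA AGT TCA TAA GTA ATA ATG TTA TTA CTT GTT AAG TTT CTC TAA ATC GTT CCA — ATG at 4, stop TAG at 10 → 9 nt; ATG at 19, stop TAA at 31 → 15 nt; ATG at 40, stop TAA at 64 → 27 nt.
Frame 2: GGA TGG AGT AGG ATG CGA TGC AAA GTT CAT AAG TAA TAA TGT TAT TAC TTG TTA AGT TTC TCT AAA TCG TTC — ATG at 14, stop TAA at 35 → 24 nt.
Frame 3: GAT GGA GTA GGA TGC GAT GCA AAG TTC ATA AGT AAT AAT GTT ATT ACT TGT TAA GTT TCT CTA AAT CGT TCC — no ATG→stop ORF.
Longest ORF is 27 nt in frame 1 (positions 40–66).

1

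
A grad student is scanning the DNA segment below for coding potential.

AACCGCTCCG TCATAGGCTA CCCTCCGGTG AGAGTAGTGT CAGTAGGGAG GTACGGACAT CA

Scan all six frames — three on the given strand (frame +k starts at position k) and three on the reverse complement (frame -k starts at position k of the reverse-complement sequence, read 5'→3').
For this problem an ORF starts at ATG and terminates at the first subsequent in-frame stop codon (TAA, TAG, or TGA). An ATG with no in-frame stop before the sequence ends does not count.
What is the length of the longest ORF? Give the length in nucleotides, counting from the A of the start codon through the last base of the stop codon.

21

Reverse complement (5'→3'): TGATGTCCGTACCTCCCTACTGACACTACTCTCACCGGAGGGTAGCCTATGACGGAGCGGTT
Frame +1: AAC CGC TCC GTC ATA GGC TAC CCT CCG GTG AGA GTA GTG TCA GTA GGG AGG TAC GGA CAT — no ATG→stop ORF.
Frame +2: ACC GCT CCG TCA TAG GCT ACC CTC CGG TGA GAG TAG TGT CAG TAG GGA GGT ACG GAC ATC — no ATG→stop ORF.
Frame +3: CCG CTC CGT CAT AGG CTA CCC TCC GGT GAG AGT AGT GTC AGT AGG GAG GTA CGG ACA TCA — no ATG→stop ORF.
Frame -1: TGA TGT CCG TAC CTC CCT ACT GAC ACT ACT CTC ACC GGA GGG TAG CCT ATG ACG GAG CGG — no ATG→stop ORF.
Frame -2: GAT GTC CGT ACC TCC CTA CTG ACA CTA CTC TCA CCG GAG GGT AGC CTA TGA CGG AGC GGT — no ATG→stop ORF.
Frame -3: ATG TCC GTA CCT CCC TAC TGA CAC TAC TCT CAC CGG AGG GTA GCC TAT GAC GGA GCG GTT — ATG at 3, stop TGA at 21 → 21 nt.
Longest: frame -3, positions 3–23, 21 nt = 7 codons = 6 aa. → 21 nucleotides.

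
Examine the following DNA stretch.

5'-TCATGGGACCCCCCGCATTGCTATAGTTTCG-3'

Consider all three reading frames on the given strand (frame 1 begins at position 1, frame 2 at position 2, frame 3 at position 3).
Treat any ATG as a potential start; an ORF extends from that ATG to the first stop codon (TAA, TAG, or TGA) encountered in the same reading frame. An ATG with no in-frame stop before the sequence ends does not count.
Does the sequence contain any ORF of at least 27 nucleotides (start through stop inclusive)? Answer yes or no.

Frame 1: TCA TGG GAC CCC CCG CAT TGC TAT AGT TTC — no ATG→stop ORF.
Frame 2: CAT GGG ACC CCC CGC ATT GCT ATA GTT TCG — no ATG→stop ORF.
Frame 3: ATG GGA CCC CCC GCA TTG CTA TAG TTT — ATG at 3, stop TAG at 24 → 24 nt.
Largest ORF found is 24 nucleotides < 27, so no.

no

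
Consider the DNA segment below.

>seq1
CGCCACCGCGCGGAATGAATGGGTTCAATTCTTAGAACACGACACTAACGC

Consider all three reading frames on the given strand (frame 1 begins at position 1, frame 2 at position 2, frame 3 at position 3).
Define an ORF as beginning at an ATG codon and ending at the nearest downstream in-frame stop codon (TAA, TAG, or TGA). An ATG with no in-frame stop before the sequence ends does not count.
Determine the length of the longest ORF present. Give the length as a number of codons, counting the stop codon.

10

Frame 1: CGC CAC CGC GCG GAA TGA ATG GGT TCA ATT CTT AGA ACA CGA CAC TAA CGC — ATG at 19, stop TAA at 46 → 30 nt.
Frame 2: GCC ACC GCG CGG AAT GAA TGG GTT CAA TTC TTA GAA CAC GAC ACT AAC — no ATG→stop ORF.
Frame 3: CCA CCG CGC GGA ATG AAT GGG TTC AAT TCT TAG AAC ACG ACA CTA ACG — ATG at 15, stop TAG at 33 → 21 nt.
Longest: frame 1, positions 19–48, 30 nt = 10 codons = 9 aa. → 10 codons.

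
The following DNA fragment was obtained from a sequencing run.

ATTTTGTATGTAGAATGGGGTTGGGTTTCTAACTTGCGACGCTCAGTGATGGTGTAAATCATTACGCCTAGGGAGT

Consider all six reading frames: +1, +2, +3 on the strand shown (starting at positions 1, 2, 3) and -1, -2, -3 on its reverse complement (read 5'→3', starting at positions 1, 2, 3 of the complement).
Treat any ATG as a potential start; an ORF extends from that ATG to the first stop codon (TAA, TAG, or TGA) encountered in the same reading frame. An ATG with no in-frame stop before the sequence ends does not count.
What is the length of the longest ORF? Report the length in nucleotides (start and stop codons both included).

Reverse complement (5'→3'): ACTCCCTAGGCGTAATGATTTACACCATCACTGAGCGTCGCAAGTTAGAAACCCAACCCCATTCTACATACAAAAT
Frame +1: ATT TTG TAT GTA GAA TGG GGT TGG GTT TCT AAC TTG CGA CGC TCA GTG ATG GTG TAA ATC ATT ACG CCT AGG GAG — ATG at 49, stop TAA at 55 → 9 nt.
Frame +2: TTT TGT ATG TAG AAT GGG GTT GGG TTT CTA ACT TGC GAC GCT CAG TGA TGG TGT AAA TCA TTA CGC CTA GGG AGT — ATG at 8, stop TAG at 11 → 6 nt.
Frame +3: TTT GTA TGT AGA ATG GGG TTG GGT TTC TAA CTT GCG ACG CTC AGT GAT GGT GTA AAT CAT TAC GCC TAG GGA — ATG at 15, stop TAA at 30 → 18 nt.
Frame -1: ACT CCC TAG GCG TAA TGA TTT ACA CCA TCA CTG AGC GTC GCA AGT TAG AAA CCC AAC CCC ATT CTA CAT ACA AAA — no ATG→stop ORF.
Frame -2: CTC CCT AGG CGT AAT GAT TTA CAC CAT CAC TGA GCG TCG CAA GTT AGA AAC CCA ACC CCA TTC TAC ATA CAA AAT — no ATG→stop ORF.
Frame -3: TCC CTA GGC GTA ATG ATT TAC ACC ATC ACT GAG CGT CGC AAG TTA GAA ACC CAA CCC CAT TCT ACA TAC AAA — no ATG→stop ORF.
Longest: frame +3, positions 15–32, 18 nt = 6 codons = 5 aa. → 18 nucleotides.

18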